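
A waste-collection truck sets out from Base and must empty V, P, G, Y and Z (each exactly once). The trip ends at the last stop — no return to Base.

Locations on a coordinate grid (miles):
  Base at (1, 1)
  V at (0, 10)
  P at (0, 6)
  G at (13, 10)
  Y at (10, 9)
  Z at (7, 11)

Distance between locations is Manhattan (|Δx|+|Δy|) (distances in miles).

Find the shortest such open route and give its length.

Shortest open route: 27 miles.

There are 5! = 120 possible orderings.
Base → V → P → G → Y → Z: 10+4+17+4+5 = 40
Base → V → P → G → Z → Y: 10+4+17+7+5 = 43
Base → V → P → Y → G → Z: 10+4+13+4+7 = 38
Base → V → P → Y → Z → G: 10+4+13+5+7 = 39
Base → V → P → Z → G → Y: 10+4+12+7+4 = 37
Base → V → P → Z → Y → G: 10+4+12+5+4 = 35
Base → V → G → P → Y → Z: 10+13+17+13+5 = 58
Base → V → G → P → Z → Y: 10+13+17+12+5 = 57
Base → V → G → Y → P → Z: 10+13+4+13+12 = 52
Base → V → G → Y → Z → P: 10+13+4+5+12 = 44
Base → V → G → Z → P → Y: 10+13+7+12+13 = 55
Base → V → G → Z → Y → P: 10+13+7+5+13 = 48
Base → V → Y → P → G → Z: 10+11+13+17+7 = 58
Base → V → Y → P → Z → G: 10+11+13+12+7 = 53
… (106 more)
Base → P → V → Z → Y → G: 6+4+8+5+4 = 27  ← best
The minimum is 27.
One shortest path: Base → P → V → Z → Y → G.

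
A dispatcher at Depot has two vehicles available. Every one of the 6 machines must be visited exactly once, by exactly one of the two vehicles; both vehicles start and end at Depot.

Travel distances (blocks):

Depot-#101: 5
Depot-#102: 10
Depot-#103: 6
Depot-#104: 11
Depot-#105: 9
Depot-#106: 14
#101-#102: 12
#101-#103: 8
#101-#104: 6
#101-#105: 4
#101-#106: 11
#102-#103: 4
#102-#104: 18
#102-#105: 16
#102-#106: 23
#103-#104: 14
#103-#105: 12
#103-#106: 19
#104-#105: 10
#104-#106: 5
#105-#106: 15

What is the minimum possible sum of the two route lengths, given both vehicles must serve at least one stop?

Check every non-empty split of the stops between the two vehicles; for each half take its own optimal tour:
  {#101} + {#102, #103, #104, #105, #106}: 10 + 55 = 65
  {#102} + {#101, #103, #104, #105, #106}: 20 + 47 = 67
  {#101, #102} + {#103, #104, #105, #106}: 27 + 47 = 74
  {#103} + {#101, #102, #104, #105, #106}: 12 + 55 = 67
  {#101, #103} + {#102, #104, #105, #106}: 19 + 55 = 74
  {#102, #103} + {#101, #104, #105, #106}: 20 + 38 = 58
  … (31 splits in total)
Best: vehicle 1 Depot → #102 → #103 → Depot = 20; vehicle 2 Depot → #101 → #105 → #104 → #106 → Depot = 38; combined 58.

58 blocks — the smallest possible combined total.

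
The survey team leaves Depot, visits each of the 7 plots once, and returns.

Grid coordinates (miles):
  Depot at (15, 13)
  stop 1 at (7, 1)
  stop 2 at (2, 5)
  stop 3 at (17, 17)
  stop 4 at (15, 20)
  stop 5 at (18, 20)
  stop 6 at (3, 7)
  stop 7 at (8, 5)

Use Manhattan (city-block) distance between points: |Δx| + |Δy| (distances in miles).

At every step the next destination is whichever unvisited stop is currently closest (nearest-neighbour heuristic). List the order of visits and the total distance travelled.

From Depot: distances to unvisited — stop 3=6, stop 4=7, stop 5=10, stop 7=15, stop 6=18, stop 1=20, stop 2=21. Nearest is stop 3 (6).
From stop 3: distances to unvisited — stop 5=4, stop 4=5, stop 7=21, stop 6=24, stop 1=26, stop 2=27. Nearest is stop 5 (4).
From stop 5: distances to unvisited — stop 4=3, stop 7=25, stop 6=28, stop 1=30, stop 2=31. Nearest is stop 4 (3).
From stop 4: distances to unvisited — stop 7=22, stop 6=25, stop 1=27, stop 2=28. Nearest is stop 7 (22).
From stop 7: distances to unvisited — stop 1=5, stop 2=6, stop 6=7. Nearest is stop 1 (5).
From stop 1: distances to unvisited — stop 2=9, stop 6=10. Nearest is stop 2 (9).
From stop 2: distances to unvisited — stop 6=3. Nearest is stop 6 (3).
Return stop 6→Depot: 18.
Total = 6 + 4 + 3 + 22 + 5 + 9 + 3 + 18 = 70.

70 miles along Depot → stop 3 → stop 5 → stop 4 → stop 7 → stop 1 → stop 2 → stop 6 → Depot.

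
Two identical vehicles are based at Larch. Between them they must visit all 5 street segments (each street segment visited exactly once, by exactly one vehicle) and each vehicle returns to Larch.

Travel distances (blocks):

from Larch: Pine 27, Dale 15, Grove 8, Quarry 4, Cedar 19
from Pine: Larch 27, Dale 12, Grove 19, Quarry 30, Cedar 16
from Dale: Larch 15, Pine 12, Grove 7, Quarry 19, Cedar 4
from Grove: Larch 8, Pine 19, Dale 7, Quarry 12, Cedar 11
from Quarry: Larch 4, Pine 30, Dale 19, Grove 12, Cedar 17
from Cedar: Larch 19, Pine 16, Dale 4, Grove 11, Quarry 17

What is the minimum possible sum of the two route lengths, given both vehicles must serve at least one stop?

Minimum combined distance: 70 blocks.

There are 2^4 − 1 = 15 ways to divide the 5 stops into two non-empty groups. For each, the best each vehicle can do is its own shortest tour through its group:
  {Pine} + {Dale, Grove, Quarry, Cedar}: 54 + 40 = 94
  {Dale} + {Pine, Grove, Quarry, Cedar}: 30 + 64 = 94
  {Pine, Dale} + {Grove, Quarry, Cedar}: 54 + 40 = 94
  {Grove} + {Pine, Dale, Quarry, Cedar}: 16 + 64 = 80
  {Pine, Grove} + {Dale, Quarry, Cedar}: 54 + 40 = 94
  {Dale, Grove} + {Pine, Quarry, Cedar}: 30 + 64 = 94
  … (15 splits in total)
  {Quarry} + {Pine, Dale, Grove, Cedar}: 8 + 62 = 70  ← best
Best: vehicle 1 Larch → Quarry → Larch = 8; vehicle 2 Larch → Pine → Dale → Cedar → Grove → Larch = 62; combined 70.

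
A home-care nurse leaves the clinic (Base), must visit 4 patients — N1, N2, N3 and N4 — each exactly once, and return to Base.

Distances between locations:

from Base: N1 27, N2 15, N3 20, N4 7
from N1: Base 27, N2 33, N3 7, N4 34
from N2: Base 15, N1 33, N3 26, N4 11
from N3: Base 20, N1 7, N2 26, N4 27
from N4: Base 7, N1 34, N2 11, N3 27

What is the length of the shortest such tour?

With 4 stops there are 4!/2 = 12 distinct round trips (a route and its reverse cost the same).
Base → N1 → N2 → N3 → N4 → Base: 27+33+26+27+7 = 120
Base → N1 → N2 → N4 → N3 → Base: 27+33+11+27+20 = 118
Base → N1 → N3 → N2 → N4 → Base: 27+7+26+11+7 = 78
Base → N1 → N3 → N4 → N2 → Base: 27+7+27+11+15 = 87
Base → N1 → N4 → N2 → N3 → Base: 27+34+11+26+20 = 118
Base → N1 → N4 → N3 → N2 → Base: 27+34+27+26+15 = 129
Base → N2 → N1 → N3 → N4 → Base: 15+33+7+27+7 = 89
Base → N2 → N1 → N4 → N3 → Base: 15+33+34+27+20 = 129
Base → N2 → N3 → N1 → N4 → Base: 15+26+7+34+7 = 89
Base → N2 → N4 → N1 → N3 → Base: 15+11+34+7+20 = 87
Base → N3 → N1 → N2 → N4 → Base: 20+7+33+11+7 = 78
Base → N3 → N2 → N1 → N4 → Base: 20+26+33+34+7 = 120
The minimum is 78.
One optimal route: Base → N1 → N3 → N2 → N4 → Base (or its reverse).

Shortest round trip = 78.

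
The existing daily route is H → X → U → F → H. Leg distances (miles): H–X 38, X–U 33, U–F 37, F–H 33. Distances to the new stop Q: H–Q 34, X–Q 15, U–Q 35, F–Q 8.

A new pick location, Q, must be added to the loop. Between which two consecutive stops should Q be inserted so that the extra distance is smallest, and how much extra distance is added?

Insertion cost between consecutive stops i–j is d(i,Q) + d(Q,j) − d(i,j):
  between H and X: 34 + 15 − 38 = 11
  between X and U: 15 + 35 − 33 = 17
  between U and F: 35 + 8 − 37 = 6
  between F and H: 8 + 34 − 33 = 9
Cheapest insertion is between U and F, adding 6.
New total = 141 + 6 = 147.

+6 miles — insert Q between U and F.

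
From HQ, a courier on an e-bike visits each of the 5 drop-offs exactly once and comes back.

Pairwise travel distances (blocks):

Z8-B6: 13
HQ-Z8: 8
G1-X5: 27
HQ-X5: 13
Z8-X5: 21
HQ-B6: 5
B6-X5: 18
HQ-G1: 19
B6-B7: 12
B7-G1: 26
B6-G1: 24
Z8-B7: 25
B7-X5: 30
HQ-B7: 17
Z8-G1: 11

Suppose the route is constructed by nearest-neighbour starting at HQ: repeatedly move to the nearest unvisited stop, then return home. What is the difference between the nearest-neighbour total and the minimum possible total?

From HQ: B6=5, Z8=8, X5=13, B7=17, G1=19 → choose B6 (5).
From B6: B7=12, Z8=13, X5=18, G1=24 → choose B7 (12).
From B7: Z8=25, G1=26, X5=30 → choose Z8 (25).
From Z8: G1=11, X5=21 → choose G1 (11).
From G1: X5=27 → choose X5 (27).
NN route HQ → B6 → B7 → Z8 → G1 → X5 → HQ costs 93.
Optimal: HQ → Z8 → G1 → B7 → B6 → X5 → HQ costs 88 (by enumerating all 60 distinct tours).
Excess = 93 − 88 = 5.

The nearest-neighbour route is 5 blocks longer than optimal.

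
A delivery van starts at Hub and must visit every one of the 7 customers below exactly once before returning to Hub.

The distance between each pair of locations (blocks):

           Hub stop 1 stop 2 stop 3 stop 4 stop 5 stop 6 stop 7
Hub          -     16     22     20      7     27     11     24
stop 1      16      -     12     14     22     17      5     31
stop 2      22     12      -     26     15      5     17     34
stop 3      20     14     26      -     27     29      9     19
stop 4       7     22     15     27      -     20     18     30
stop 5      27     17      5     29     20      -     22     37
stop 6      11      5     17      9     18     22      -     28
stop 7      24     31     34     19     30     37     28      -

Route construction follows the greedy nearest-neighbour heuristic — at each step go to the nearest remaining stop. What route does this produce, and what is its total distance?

Nearest-neighbour total = 101 blocks; route Hub → stop 4 → stop 2 → stop 5 → stop 1 → stop 6 → stop 3 → stop 7 → Hub.

At Hub the remaining stops are stop 4 7, stop 6 11, stop 1 16, stop 3 20, stop 2 22, stop 7 24, stop 5 27; go to stop 4.
At stop 4 the remaining stops are stop 2 15, stop 6 18, stop 5 20, stop 1 22, stop 3 27, stop 7 30; go to stop 2.
At stop 2 the remaining stops are stop 5 5, stop 1 12, stop 6 17, stop 3 26, stop 7 34; go to stop 5.
At stop 5 the remaining stops are stop 1 17, stop 6 22, stop 3 29, stop 7 37; go to stop 1.
At stop 1 the remaining stops are stop 6 5, stop 3 14, stop 7 31; go to stop 6.
At stop 6 the remaining stops are stop 3 9, stop 7 28; go to stop 3.
At stop 3 the remaining stops are stop 7 19; go to stop 7.
Return stop 7→Hub: 24.
Total = 7 + 15 + 5 + 17 + 5 + 9 + 19 + 24 = 101.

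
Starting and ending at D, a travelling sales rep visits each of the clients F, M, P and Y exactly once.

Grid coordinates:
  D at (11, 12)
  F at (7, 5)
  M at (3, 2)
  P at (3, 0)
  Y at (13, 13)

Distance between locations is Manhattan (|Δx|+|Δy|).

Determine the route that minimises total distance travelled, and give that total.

D-F-M-P-Y-D: 11+7+2+23+3 = 46
D-F-M-Y-P-D: 11+7+21+23+20 = 82
D-F-P-M-Y-D: 11+9+2+21+3 = 46
D-F-P-Y-M-D: 11+9+23+21+18 = 82
D-F-Y-M-P-D: 11+14+21+2+20 = 68
D-F-Y-P-M-D: 11+14+23+2+18 = 68
D-M-F-P-Y-D: 18+7+9+23+3 = 60
D-M-F-Y-P-D: 18+7+14+23+20 = 82
D-M-P-F-Y-D: 18+2+9+14+3 = 46
D-M-Y-F-P-D: 18+21+14+9+20 = 82
D-P-F-M-Y-D: 20+9+7+21+3 = 60
D-P-M-F-Y-D: 20+2+7+14+3 = 46
The minimum is 46.
One optimal route: D → F → M → P → Y → D (or its reverse).

Minimum total distance: 46.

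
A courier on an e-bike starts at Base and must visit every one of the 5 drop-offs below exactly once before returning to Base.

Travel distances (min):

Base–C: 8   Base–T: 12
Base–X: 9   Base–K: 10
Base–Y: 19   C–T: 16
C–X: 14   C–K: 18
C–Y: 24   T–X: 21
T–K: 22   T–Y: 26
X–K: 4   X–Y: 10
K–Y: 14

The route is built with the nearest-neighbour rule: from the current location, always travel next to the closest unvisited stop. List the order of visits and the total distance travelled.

Nearest-neighbour total = 78 min; route Base → C → X → K → Y → T → Base.

Base → [C:8 / X:9 / K:10 / T:12 / Y:19] → C (8)
C → [X:14 / T:16 / K:18 / Y:24] → X (14)
X → [K:4 / Y:10 / T:21] → K (4)
K → [Y:14 / T:22] → Y (14)
Y → [T:26] → T (26)
Return T→Base: 12.
Total = 8 + 14 + 4 + 14 + 26 + 12 = 78.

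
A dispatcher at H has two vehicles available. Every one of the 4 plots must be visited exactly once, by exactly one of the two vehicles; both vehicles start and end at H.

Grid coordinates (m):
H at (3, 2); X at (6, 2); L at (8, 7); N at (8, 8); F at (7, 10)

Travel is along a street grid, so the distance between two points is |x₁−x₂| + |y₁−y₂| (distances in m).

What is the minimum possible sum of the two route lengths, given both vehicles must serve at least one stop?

32 m — the smallest possible combined total.

Check every non-empty split of the stops between the two vehicles; for each half take its own optimal tour:
  {X} + {L, N, F}: 6 + 26 = 32
  {L} + {X, N, F}: 20 + 26 = 46
  {X, L} + {N, F}: 20 + 26 = 46
  {N} + {X, L, F}: 22 + 26 = 48
  {X, N} + {L, F}: 22 + 26 = 48
  {L, N} + {X, F}: 22 + 24 = 46
  … (7 splits in total)
Best: vehicle 1 H → X → H = 6; vehicle 2 H → L → N → F → H = 26; combined 32.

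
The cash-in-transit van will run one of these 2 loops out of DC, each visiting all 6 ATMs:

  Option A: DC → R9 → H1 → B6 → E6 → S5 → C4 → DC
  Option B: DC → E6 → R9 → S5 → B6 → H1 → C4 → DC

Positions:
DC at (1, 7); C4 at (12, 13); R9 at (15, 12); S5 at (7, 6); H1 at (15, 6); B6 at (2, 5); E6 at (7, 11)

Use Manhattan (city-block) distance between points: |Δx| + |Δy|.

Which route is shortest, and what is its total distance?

Shortest is Option B, total 80.

Option A: 19 + 6 + 14 + 11 + 5 + 12 + 17 = 84
Option B: 10 + 9 + 14 + 6 + 14 + 10 + 17 = 80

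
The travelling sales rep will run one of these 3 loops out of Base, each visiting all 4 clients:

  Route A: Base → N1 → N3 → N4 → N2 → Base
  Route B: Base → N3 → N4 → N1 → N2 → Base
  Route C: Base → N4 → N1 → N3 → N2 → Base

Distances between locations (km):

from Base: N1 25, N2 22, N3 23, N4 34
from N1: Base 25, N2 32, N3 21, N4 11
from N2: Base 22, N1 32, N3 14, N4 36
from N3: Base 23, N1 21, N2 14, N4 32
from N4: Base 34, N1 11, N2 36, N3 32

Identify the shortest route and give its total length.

Route A: 25 + 21 + 32 + 36 + 22 = 136
Route B: 23 + 32 + 11 + 32 + 22 = 120
Route C: 34 + 11 + 21 + 14 + 22 = 102

Shortest is Route C, total 102 km.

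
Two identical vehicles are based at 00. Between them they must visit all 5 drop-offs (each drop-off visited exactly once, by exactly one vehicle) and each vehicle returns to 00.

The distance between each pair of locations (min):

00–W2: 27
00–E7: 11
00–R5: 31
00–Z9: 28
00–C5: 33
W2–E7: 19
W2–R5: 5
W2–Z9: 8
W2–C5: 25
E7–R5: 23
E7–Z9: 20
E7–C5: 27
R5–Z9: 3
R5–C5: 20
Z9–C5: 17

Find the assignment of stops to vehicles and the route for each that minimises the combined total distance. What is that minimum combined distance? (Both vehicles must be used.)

107 min — the smallest possible combined total.

Check every non-empty split of the stops between the two vehicles; for each half take its own optimal tour:
  {W2} + {E7, R5, Z9, C5}: 54 + 87 = 141
  {E7} + {W2, R5, Z9, C5}: 22 + 85 = 107
  {W2, E7} + {R5, Z9, C5}: 57 + 84 = 141
  {R5} + {W2, E7, Z9, C5}: 62 + 88 = 150
  {W2, R5} + {E7, Z9, C5}: 63 + 81 = 144
  {E7, R5} + {W2, Z9, C5}: 65 + 85 = 150
  … (15 splits in total)
Best: vehicle 1 00 → E7 → 00 = 22; vehicle 2 00 → W2 → R5 → Z9 → C5 → 00 = 85; combined 107.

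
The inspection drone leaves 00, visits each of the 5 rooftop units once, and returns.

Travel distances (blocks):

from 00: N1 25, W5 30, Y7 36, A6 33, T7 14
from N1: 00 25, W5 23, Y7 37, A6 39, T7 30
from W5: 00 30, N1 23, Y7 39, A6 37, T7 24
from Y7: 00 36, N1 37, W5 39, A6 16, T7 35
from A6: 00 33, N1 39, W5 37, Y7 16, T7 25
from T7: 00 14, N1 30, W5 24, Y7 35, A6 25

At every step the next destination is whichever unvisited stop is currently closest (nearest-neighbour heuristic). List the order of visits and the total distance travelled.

00 → [T7:14 / N1:25 / W5:30 / A6:33 / Y7:36] → T7 (14)
T7 → [W5:24 / A6:25 / N1:30 / Y7:35] → W5 (24)
W5 → [N1:23 / A6:37 / Y7:39] → N1 (23)
N1 → [Y7:37 / A6:39] → Y7 (37)
Y7 → [A6:16] → A6 (16)
Return A6→00: 33.
Total = 14 + 24 + 23 + 37 + 16 + 33 = 147.

147 blocks along 00 → T7 → W5 → N1 → Y7 → A6 → 00.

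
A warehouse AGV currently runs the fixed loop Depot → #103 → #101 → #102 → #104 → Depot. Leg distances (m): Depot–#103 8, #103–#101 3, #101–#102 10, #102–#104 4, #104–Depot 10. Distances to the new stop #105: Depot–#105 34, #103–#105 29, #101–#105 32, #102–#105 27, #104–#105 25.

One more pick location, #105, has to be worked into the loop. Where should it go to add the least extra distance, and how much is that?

Insertion cost between consecutive stops i–j is d(i,#105) + d(#105,j) − d(i,j):
  between Depot and #103: 34 + 29 − 8 = 55
  between #103 and #101: 29 + 32 − 3 = 58
  between #101 and #102: 32 + 27 − 10 = 49
  between #102 and #104: 27 + 25 − 4 = 48
  between #104 and Depot: 25 + 34 − 10 = 49
Cheapest insertion is between #102 and #104, adding 48.
New total = 35 + 48 = 83.

Minimum extra distance: 48 m, inserting #105 between #102 and #104.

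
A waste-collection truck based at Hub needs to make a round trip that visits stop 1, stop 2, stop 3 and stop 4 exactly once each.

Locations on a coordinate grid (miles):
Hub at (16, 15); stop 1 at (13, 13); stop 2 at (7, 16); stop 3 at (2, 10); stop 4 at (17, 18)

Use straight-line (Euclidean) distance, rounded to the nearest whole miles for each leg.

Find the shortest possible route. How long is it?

Shortest round trip = 36 miles.

There are 12 distinct closed tours to check (reversals are equivalent).
Hub - stop 1 - stop 2 - stop 3 - stop 4 - Hub: 4+7+8+17+3 = 39
Hub - stop 1 - stop 2 - stop 4 - stop 3 - Hub: 4+7+10+17+15 = 53
Hub - stop 1 - stop 3 - stop 2 - stop 4 - Hub: 4+11+8+10+3 = 36
Hub - stop 1 - stop 3 - stop 4 - stop 2 - Hub: 4+11+17+10+9 = 51
Hub - stop 1 - stop 4 - stop 2 - stop 3 - Hub: 4+6+10+8+15 = 43
Hub - stop 1 - stop 4 - stop 3 - stop 2 - Hub: 4+6+17+8+9 = 44
Hub - stop 2 - stop 1 - stop 3 - stop 4 - Hub: 9+7+11+17+3 = 47
Hub - stop 2 - stop 1 - stop 4 - stop 3 - Hub: 9+7+6+17+15 = 54
Hub - stop 2 - stop 3 - stop 1 - stop 4 - Hub: 9+8+11+6+3 = 37
Hub - stop 2 - stop 4 - stop 1 - stop 3 - Hub: 9+10+6+11+15 = 51
Hub - stop 3 - stop 1 - stop 2 - stop 4 - Hub: 15+11+7+10+3 = 46
Hub - stop 3 - stop 2 - stop 1 - stop 4 - Hub: 15+8+7+6+3 = 39
The minimum is 36.
One optimal route: Hub → stop 1 → stop 3 → stop 2 → stop 4 → Hub (or its reverse).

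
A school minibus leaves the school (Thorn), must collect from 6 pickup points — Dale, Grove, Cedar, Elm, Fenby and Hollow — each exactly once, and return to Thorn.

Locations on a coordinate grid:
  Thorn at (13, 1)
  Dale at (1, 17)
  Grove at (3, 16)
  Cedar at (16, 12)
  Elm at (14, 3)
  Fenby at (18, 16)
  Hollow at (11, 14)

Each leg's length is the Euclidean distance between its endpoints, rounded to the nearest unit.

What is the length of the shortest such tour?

Thorn→Dale→Grove→Cedar→Elm→Fenby→Hollow→Thorn: 20+2+14+9+14+7+13 = 79
Thorn→Dale→Grove→Cedar→Elm→Hollow→Fenby→Thorn: 20+2+14+9+11+7+16 = 79
Thorn→Dale→Grove→Cedar→Fenby→Elm→Hollow→Thorn: 20+2+14+4+14+11+13 = 78
Thorn→Dale→Grove→Cedar→Fenby→Hollow→Elm→Thorn: 20+2+14+4+7+11+2 = 60
Thorn→Dale→Grove→Cedar→Hollow→Elm→Fenby→Thorn: 20+2+14+5+11+14+16 = 82
Thorn→Dale→Grove→Cedar→Hollow→Fenby→Elm→Thorn: 20+2+14+5+7+14+2 = 64
Thorn→Dale→Grove→Elm→Cedar→Fenby→Hollow→Thorn: 20+2+17+9+4+7+13 = 72
Thorn→Dale→Grove→Elm→Cedar→Hollow→Fenby→Thorn: 20+2+17+9+5+7+16 = 76
… (352 more)
Thorn→Dale→Grove→Hollow→Fenby→Cedar→Elm→Thorn: 20+2+8+7+4+9+2 = 52  ← best
The minimum is 52.
One optimal route: Thorn → Dale → Grove → Hollow → Fenby → Cedar → Elm → Thorn (or its reverse).

Shortest round trip = 52.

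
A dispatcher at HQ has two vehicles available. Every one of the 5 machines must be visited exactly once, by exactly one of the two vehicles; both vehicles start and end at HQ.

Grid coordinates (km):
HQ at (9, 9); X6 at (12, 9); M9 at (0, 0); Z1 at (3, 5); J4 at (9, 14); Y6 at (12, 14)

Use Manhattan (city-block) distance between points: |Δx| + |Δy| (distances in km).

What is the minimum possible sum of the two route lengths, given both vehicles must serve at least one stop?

Minimum combined distance: 52 km.

Try each way of splitting the stops between the two vehicles (each non-empty) and, for each split, find the best tour for each vehicle:
  {X6} + {M9, Z1, J4, Y6}: 6 + 52 = 58
  {M9} + {X6, Z1, J4, Y6}: 36 + 36 = 72
  {X6, M9} + {Z1, J4, Y6}: 42 + 36 = 78
  {Z1} + {X6, M9, J4, Y6}: 20 + 52 = 72
  {X6, Z1} + {M9, J4, Y6}: 26 + 52 = 78
  {M9, Z1} + {X6, J4, Y6}: 36 + 16 = 52
  … (15 splits in total)
Best: vehicle 1 HQ → M9 → Z1 → HQ = 36; vehicle 2 HQ → X6 → Y6 → J4 → HQ = 16; combined 52.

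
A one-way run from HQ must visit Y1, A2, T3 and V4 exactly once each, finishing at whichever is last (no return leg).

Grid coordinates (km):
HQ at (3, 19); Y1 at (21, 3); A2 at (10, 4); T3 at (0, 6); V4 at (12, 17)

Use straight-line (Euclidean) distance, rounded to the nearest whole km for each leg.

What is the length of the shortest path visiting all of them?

There are 4! = 24 possible orderings.
HQ → Y1 → A2 → T3 → V4: 24+11+10+16 = 61
HQ → Y1 → A2 → V4 → T3: 24+11+13+16 = 64
HQ → Y1 → T3 → A2 → V4: 24+21+10+13 = 68
HQ → Y1 → T3 → V4 → A2: 24+21+16+13 = 74
HQ → Y1 → V4 → A2 → T3: 24+17+13+10 = 64
HQ → Y1 → V4 → T3 → A2: 24+17+16+10 = 67
HQ → A2 → Y1 → T3 → V4: 17+11+21+16 = 65
HQ → A2 → Y1 → V4 → T3: 17+11+17+16 = 61
HQ → A2 → T3 → Y1 → V4: 17+10+21+17 = 65
HQ → A2 → T3 → V4 → Y1: 17+10+16+17 = 60
HQ → A2 → V4 → Y1 → T3: 17+13+17+21 = 68
HQ → A2 → V4 → T3 → Y1: 17+13+16+21 = 67
HQ → T3 → Y1 → A2 → V4: 13+21+11+13 = 58
HQ → T3 → Y1 → V4 → A2: 13+21+17+13 = 64
… (10 more)
HQ → V4 → T3 → A2 → Y1: 9+16+10+11 = 46  ← best
The minimum is 46.
One shortest path: HQ → V4 → T3 → A2 → Y1.

Shortest open route: 46 km.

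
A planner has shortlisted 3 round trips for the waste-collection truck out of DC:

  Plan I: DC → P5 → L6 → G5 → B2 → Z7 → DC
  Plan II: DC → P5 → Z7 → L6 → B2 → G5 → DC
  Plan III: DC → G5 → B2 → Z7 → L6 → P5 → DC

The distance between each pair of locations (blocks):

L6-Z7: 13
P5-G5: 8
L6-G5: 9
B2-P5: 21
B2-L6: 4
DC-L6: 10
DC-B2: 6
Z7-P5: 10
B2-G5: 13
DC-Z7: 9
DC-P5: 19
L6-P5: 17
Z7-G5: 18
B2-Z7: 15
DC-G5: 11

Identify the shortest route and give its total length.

70 blocks — Plan II is the shortest.

Plan I: 19 + 17 + 9 + 13 + 15 + 9 = 82
Plan II: 19 + 10 + 13 + 4 + 13 + 11 = 70
Plan III: 11 + 13 + 15 + 13 + 17 + 19 = 88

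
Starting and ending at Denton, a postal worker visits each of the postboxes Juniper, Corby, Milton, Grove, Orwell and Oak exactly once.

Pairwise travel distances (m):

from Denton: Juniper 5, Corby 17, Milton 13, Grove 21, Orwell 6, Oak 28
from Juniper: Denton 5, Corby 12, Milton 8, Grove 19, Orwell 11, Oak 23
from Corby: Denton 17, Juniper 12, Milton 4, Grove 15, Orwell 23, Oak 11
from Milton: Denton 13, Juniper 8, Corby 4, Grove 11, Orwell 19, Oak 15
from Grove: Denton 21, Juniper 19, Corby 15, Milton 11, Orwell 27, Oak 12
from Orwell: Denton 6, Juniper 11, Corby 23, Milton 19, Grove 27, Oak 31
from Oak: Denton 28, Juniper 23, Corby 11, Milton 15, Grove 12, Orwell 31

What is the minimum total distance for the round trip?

Shortest round trip = 73 m.

Denton-Juniper-Corby-Milton-Grove-Orwell-Oak-Denton: 5+12+4+11+27+31+28 = 118
Denton-Juniper-Corby-Milton-Grove-Oak-Orwell-Denton: 5+12+4+11+12+31+6 = 81
Denton-Juniper-Corby-Milton-Orwell-Grove-Oak-Denton: 5+12+4+19+27+12+28 = 107
Denton-Juniper-Corby-Milton-Orwell-Oak-Grove-Denton: 5+12+4+19+31+12+21 = 104
Denton-Juniper-Corby-Milton-Oak-Grove-Orwell-Denton: 5+12+4+15+12+27+6 = 81
Denton-Juniper-Corby-Milton-Oak-Orwell-Grove-Denton: 5+12+4+15+31+27+21 = 115
Denton-Juniper-Corby-Grove-Milton-Orwell-Oak-Denton: 5+12+15+11+19+31+28 = 121
Denton-Juniper-Corby-Grove-Milton-Oak-Orwell-Denton: 5+12+15+11+15+31+6 = 95
… (352 more)
Denton-Juniper-Milton-Corby-Oak-Grove-Orwell-Denton: 5+8+4+11+12+27+6 = 73  ← best
The minimum is 73.
One optimal route: Denton → Juniper → Milton → Corby → Oak → Grove → Orwell → Denton (or its reverse).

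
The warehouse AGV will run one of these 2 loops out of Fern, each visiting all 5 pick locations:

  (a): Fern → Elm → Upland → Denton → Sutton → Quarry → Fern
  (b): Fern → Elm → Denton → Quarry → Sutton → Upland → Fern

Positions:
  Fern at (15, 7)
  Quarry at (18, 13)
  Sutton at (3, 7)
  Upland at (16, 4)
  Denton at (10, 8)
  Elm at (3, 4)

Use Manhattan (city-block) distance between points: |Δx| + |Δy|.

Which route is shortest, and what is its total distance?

Shortest is (a), total 76.

(a): 15 + 13 + 10 + 8 + 21 + 9 = 76
(b): 15 + 11 + 13 + 21 + 16 + 4 = 80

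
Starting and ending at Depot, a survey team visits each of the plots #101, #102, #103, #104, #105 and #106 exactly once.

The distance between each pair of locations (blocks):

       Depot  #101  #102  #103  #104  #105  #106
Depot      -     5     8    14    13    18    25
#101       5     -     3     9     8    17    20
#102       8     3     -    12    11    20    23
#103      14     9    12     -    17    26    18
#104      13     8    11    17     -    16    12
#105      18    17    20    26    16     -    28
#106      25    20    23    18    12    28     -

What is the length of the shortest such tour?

84 blocks — the shortest possible round trip.

There are 360 distinct closed tours to check (reversals are equivalent).
Depot → #101 → #102 → #103 → #104 → #105 → #106 → Depot: 5+3+12+17+16+28+25 = 106
Depot → #101 → #102 → #103 → #104 → #106 → #105 → Depot: 5+3+12+17+12+28+18 = 95
Depot → #101 → #102 → #103 → #105 → #104 → #106 → Depot: 5+3+12+26+16+12+25 = 99
Depot → #101 → #102 → #103 → #105 → #106 → #104 → Depot: 5+3+12+26+28+12+13 = 99
Depot → #101 → #102 → #103 → #106 → #104 → #105 → Depot: 5+3+12+18+12+16+18 = 84
Depot → #101 → #102 → #103 → #106 → #105 → #104 → Depot: 5+3+12+18+28+16+13 = 95
Depot → #101 → #102 → #104 → #103 → #105 → #106 → Depot: 5+3+11+17+26+28+25 = 115
Depot → #101 → #102 → #104 → #103 → #106 → #105 → Depot: 5+3+11+17+18+28+18 = 100
… (352 more)
The minimum is 84.
One optimal route: Depot → #101 → #102 → #103 → #106 → #104 → #105 → Depot (or its reverse).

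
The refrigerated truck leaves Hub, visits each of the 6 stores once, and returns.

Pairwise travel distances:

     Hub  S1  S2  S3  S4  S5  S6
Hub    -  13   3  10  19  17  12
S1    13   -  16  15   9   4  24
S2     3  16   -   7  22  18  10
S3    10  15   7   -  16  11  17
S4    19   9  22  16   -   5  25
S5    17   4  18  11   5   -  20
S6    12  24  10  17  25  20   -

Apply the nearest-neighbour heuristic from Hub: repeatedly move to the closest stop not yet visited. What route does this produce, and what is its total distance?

71 along Hub → S2 → S3 → S5 → S1 → S4 → S6 → Hub.

At Hub the remaining stops are S2 3, S3 10, S6 12, S1 13, S5 17, S4 19; go to S2.
At S2 the remaining stops are S3 7, S6 10, S1 16, S5 18, S4 22; go to S3.
At S3 the remaining stops are S5 11, S1 15, S4 16, S6 17; go to S5.
At S5 the remaining stops are S1 4, S4 5, S6 20; go to S1.
At S1 the remaining stops are S4 9, S6 24; go to S4.
At S4 the remaining stops are S6 25; go to S6.
Return S6→Hub: 12.
Total = 3 + 7 + 11 + 4 + 9 + 25 + 12 = 71.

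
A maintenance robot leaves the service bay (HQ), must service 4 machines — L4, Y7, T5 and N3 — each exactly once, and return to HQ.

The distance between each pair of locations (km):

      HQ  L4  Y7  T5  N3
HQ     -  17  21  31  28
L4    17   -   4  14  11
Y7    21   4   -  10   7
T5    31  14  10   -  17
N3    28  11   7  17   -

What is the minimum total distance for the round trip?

There are 12 distinct closed tours to check (reversals are equivalent).
HQ → L4 → Y7 → T5 → N3 → HQ: 17+4+10+17+28 = 76
HQ → L4 → Y7 → N3 → T5 → HQ: 17+4+7+17+31 = 76
HQ → L4 → T5 → Y7 → N3 → HQ: 17+14+10+7+28 = 76
HQ → L4 → T5 → N3 → Y7 → HQ: 17+14+17+7+21 = 76
HQ → L4 → N3 → Y7 → T5 → HQ: 17+11+7+10+31 = 76
HQ → L4 → N3 → T5 → Y7 → HQ: 17+11+17+10+21 = 76
HQ → Y7 → L4 → T5 → N3 → HQ: 21+4+14+17+28 = 84
HQ → Y7 → L4 → N3 → T5 → HQ: 21+4+11+17+31 = 84
HQ → Y7 → T5 → L4 → N3 → HQ: 21+10+14+11+28 = 84
HQ → Y7 → N3 → L4 → T5 → HQ: 21+7+11+14+31 = 84
HQ → T5 → L4 → Y7 → N3 → HQ: 31+14+4+7+28 = 84
HQ → T5 → Y7 → L4 → N3 → HQ: 31+10+4+11+28 = 84
The minimum is 76.
One optimal route: HQ → L4 → Y7 → T5 → N3 → HQ (or its reverse).

Shortest round trip = 76 km.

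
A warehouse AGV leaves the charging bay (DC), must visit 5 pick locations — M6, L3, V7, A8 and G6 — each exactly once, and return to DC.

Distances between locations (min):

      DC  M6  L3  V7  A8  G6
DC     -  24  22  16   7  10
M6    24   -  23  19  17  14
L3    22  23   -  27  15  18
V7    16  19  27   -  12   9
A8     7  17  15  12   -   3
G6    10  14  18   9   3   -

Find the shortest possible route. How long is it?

With 5 stops there are 5!/2 = 60 distinct round trips (a route and its reverse cost the same).
DC-M6-L3-V7-A8-G6-DC: 24+23+27+12+3+10 = 99
DC-M6-L3-V7-G6-A8-DC: 24+23+27+9+3+7 = 93
DC-M6-L3-A8-V7-G6-DC: 24+23+15+12+9+10 = 93
DC-M6-L3-A8-G6-V7-DC: 24+23+15+3+9+16 = 90
DC-M6-L3-G6-V7-A8-DC: 24+23+18+9+12+7 = 93
DC-M6-L3-G6-A8-V7-DC: 24+23+18+3+12+16 = 96
DC-M6-V7-L3-A8-G6-DC: 24+19+27+15+3+10 = 98
DC-M6-V7-L3-G6-A8-DC: 24+19+27+18+3+7 = 98
DC-M6-V7-A8-L3-G6-DC: 24+19+12+15+18+10 = 98
DC-M6-V7-A8-G6-L3-DC: 24+19+12+3+18+22 = 98
DC-M6-V7-G6-L3-A8-DC: 24+19+9+18+15+7 = 92
DC-M6-V7-G6-A8-L3-DC: 24+19+9+3+15+22 = 92
DC-M6-A8-L3-V7-G6-DC: 24+17+15+27+9+10 = 102
DC-M6-A8-L3-G6-V7-DC: 24+17+15+18+9+16 = 99
… (46 more)
DC-L3-M6-V7-G6-A8-DC: 22+23+19+9+3+7 = 83  ← best
The minimum is 83.
One optimal route: DC → L3 → M6 → V7 → G6 → A8 → DC (or its reverse).

Shortest round trip = 83 min.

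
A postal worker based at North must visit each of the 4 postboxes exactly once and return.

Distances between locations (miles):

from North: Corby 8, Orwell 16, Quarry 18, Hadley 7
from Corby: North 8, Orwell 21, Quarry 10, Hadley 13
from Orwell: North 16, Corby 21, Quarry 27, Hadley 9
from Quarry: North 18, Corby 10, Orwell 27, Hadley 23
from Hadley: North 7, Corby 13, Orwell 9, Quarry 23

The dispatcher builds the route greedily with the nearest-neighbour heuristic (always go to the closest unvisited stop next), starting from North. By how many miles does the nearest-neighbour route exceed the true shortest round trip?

Excess over optimum: 4 miles.

North: Hadley=7, Corby=8, Orwell=16, Quarry=18 ⇒ Hadley
Hadley: Orwell=9, Corby=13, Quarry=23 ⇒ Orwell
Orwell: Corby=21, Quarry=27 ⇒ Corby
Corby: Quarry=10 ⇒ Quarry
NN route North → Hadley → Orwell → Corby → Quarry → North costs 65.
Optimal: North → Corby → Quarry → Orwell → Hadley → North costs 61 (by enumerating all 12 distinct tours).
Excess = 65 − 61 = 4.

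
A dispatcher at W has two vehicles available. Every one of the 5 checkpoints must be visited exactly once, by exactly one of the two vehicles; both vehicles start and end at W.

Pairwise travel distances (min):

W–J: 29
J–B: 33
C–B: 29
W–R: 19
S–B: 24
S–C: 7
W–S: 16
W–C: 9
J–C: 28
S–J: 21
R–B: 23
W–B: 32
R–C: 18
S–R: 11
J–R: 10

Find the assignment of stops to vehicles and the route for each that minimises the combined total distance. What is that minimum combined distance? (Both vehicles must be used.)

Minimum combined distance: 120 min.

Try each way of splitting the stops between the two vehicles (each non-empty) and, for each split, find the best tour for each vehicle:
  {S} + {J, R, C, B}: 32 + 100 = 132
  {J} + {S, R, C, B}: 58 + 82 = 140
  {S, J} + {R, C, B}: 66 + 80 = 146
  {R} + {S, J, C, B}: 38 + 102 = 140
  {S, R} + {J, C, B}: 46 + 100 = 146
  {J, R} + {S, C, B}: 58 + 72 = 130
  … (15 splits in total)
  {C} + {S, J, R, B}: 18 + 102 = 120  ← best
Best: vehicle 1 W → C → W = 18; vehicle 2 W → S → J → R → B → W = 102; combined 120.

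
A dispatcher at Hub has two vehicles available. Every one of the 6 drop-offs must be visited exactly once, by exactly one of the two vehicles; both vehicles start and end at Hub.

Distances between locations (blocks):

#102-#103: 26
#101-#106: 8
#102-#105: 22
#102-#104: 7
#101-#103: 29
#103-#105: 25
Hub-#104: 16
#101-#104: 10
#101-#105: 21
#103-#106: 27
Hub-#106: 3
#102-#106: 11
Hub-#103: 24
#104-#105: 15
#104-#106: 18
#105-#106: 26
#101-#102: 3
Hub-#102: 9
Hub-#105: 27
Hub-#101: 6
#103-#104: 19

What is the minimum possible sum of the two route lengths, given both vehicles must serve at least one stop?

Minimum combined distance: 86 blocks.

There are 2^5 − 1 = 31 ways to divide the 6 stops into two non-empty groups. For each, the best each vehicle can do is its own shortest tour through its group:
  {#101} + {#102, #103, #104, #105, #106}: 12 + 85 = 97
  {#102} + {#101, #103, #104, #105, #106}: 18 + 85 = 103
  {#101, #102} + {#103, #104, #105, #106}: 18 + 85 = 103
  {#103} + {#101, #102, #104, #105, #106}: 48 + 60 = 108
  {#101, #103} + {#102, #104, #105, #106}: 59 + 60 = 119
  {#102, #103} + {#101, #104, #105, #106}: 59 + 60 = 119
  … (31 splits in total)
  {#101, #102, #103, #104, #105} + {#106}: 80 + 6 = 86  ← best
Best: vehicle 1 Hub → #101 → #102 → #104 → #105 → #103 → Hub = 80; vehicle 2 Hub → #106 → Hub = 6; combined 86.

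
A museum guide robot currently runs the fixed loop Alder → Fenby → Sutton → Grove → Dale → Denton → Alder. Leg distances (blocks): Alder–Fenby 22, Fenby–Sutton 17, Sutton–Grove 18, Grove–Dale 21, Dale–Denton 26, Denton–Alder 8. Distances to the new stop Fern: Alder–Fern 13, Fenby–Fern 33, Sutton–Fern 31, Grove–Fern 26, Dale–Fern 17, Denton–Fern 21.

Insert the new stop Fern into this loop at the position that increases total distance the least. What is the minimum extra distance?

Insertion cost between consecutive stops i–j is d(i,Fern) + d(Fern,j) − d(i,j):
  between Alder and Fenby: 13 + 33 − 22 = 24
  between Fenby and Sutton: 33 + 31 − 17 = 47
  between Sutton and Grove: 31 + 26 − 18 = 39
  between Grove and Dale: 26 + 17 − 21 = 22
  between Dale and Denton: 17 + 21 − 26 = 12
  between Denton and Alder: 21 + 13 − 8 = 26
Cheapest insertion is between Dale and Denton, adding 12.
New total = 112 + 12 = 124.

Adding 12 blocks by placing Fern on the Dale–Denton leg.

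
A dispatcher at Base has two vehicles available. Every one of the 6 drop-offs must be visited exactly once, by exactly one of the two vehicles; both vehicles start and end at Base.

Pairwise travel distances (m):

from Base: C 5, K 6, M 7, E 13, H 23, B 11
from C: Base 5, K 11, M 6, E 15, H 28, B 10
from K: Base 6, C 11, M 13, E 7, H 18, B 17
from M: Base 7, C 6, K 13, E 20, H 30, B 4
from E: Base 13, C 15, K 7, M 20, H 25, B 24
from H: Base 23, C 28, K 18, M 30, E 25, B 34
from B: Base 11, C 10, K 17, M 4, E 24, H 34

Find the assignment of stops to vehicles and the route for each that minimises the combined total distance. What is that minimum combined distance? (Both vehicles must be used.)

There are 2^5 − 1 = 31 ways to divide the 6 stops into two non-empty groups. For each, the best each vehicle can do is its own shortest tour through its group:
  {C} + {K, M, E, H, B}: 10 + 83 = 93
  {K} + {C, M, E, H, B}: 12 + 84 = 96
  {C, K} + {M, E, H, B}: 22 + 83 = 105
  {M} + {C, K, E, H, B}: 14 + 84 = 98
  {C, M} + {K, E, H, B}: 18 + 83 = 101
  {K, M} + {C, E, H, B}: 26 + 84 = 110
  … (31 splits in total)
  {K, E, H} + {C, M, B}: 61 + 26 = 87  ← best
Best: vehicle 1 Base → K → E → H → Base = 61; vehicle 2 Base → C → M → B → Base = 26; combined 87.

Minimum combined distance: 87 m.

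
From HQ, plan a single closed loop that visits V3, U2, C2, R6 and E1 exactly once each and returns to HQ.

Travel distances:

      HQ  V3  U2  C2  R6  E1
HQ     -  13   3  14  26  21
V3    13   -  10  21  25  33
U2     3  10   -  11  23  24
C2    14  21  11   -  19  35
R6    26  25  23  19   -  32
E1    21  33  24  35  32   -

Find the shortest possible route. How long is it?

HQ - V3 - U2 - C2 - R6 - E1 - HQ: 13+10+11+19+32+21 = 106
HQ - V3 - U2 - C2 - E1 - R6 - HQ: 13+10+11+35+32+26 = 127
HQ - V3 - U2 - R6 - C2 - E1 - HQ: 13+10+23+19+35+21 = 121
HQ - V3 - U2 - R6 - E1 - C2 - HQ: 13+10+23+32+35+14 = 127
HQ - V3 - U2 - E1 - C2 - R6 - HQ: 13+10+24+35+19+26 = 127
HQ - V3 - U2 - E1 - R6 - C2 - HQ: 13+10+24+32+19+14 = 112
HQ - V3 - C2 - U2 - R6 - E1 - HQ: 13+21+11+23+32+21 = 121
HQ - V3 - C2 - U2 - E1 - R6 - HQ: 13+21+11+24+32+26 = 127
HQ - V3 - C2 - R6 - U2 - E1 - HQ: 13+21+19+23+24+21 = 121
HQ - V3 - C2 - R6 - E1 - U2 - HQ: 13+21+19+32+24+3 = 112
HQ - V3 - C2 - E1 - U2 - R6 - HQ: 13+21+35+24+23+26 = 142
HQ - V3 - C2 - E1 - R6 - U2 - HQ: 13+21+35+32+23+3 = 127
HQ - V3 - R6 - U2 - C2 - E1 - HQ: 13+25+23+11+35+21 = 128
HQ - V3 - R6 - U2 - E1 - C2 - HQ: 13+25+23+24+35+14 = 134
… (46 more)
The minimum is 106.
One optimal route: HQ → V3 → U2 → C2 → R6 → E1 → HQ (or its reverse).

106 — the shortest possible round trip.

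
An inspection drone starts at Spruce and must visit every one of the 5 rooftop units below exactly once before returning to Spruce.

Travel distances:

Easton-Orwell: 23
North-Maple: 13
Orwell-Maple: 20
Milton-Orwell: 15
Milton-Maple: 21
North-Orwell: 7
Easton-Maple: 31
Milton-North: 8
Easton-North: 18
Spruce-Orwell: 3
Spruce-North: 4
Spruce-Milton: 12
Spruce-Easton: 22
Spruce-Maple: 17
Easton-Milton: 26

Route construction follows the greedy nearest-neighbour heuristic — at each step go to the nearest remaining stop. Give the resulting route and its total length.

Nearest-neighbour total = 92; route Spruce → Orwell → North → Milton → Maple → Easton → Spruce.

Spruce → [Orwell:3 / North:4 / Milton:12 / Maple:17 / Easton:22] → Orwell (3)
Orwell → [North:7 / Milton:15 / Maple:20 / Easton:23] → North (7)
North → [Milton:8 / Maple:13 / Easton:18] → Milton (8)
Milton → [Maple:21 / Easton:26] → Maple (21)
Maple → [Easton:31] → Easton (31)
Return Easton→Spruce: 22.
Total = 3 + 7 + 8 + 21 + 31 + 22 = 92.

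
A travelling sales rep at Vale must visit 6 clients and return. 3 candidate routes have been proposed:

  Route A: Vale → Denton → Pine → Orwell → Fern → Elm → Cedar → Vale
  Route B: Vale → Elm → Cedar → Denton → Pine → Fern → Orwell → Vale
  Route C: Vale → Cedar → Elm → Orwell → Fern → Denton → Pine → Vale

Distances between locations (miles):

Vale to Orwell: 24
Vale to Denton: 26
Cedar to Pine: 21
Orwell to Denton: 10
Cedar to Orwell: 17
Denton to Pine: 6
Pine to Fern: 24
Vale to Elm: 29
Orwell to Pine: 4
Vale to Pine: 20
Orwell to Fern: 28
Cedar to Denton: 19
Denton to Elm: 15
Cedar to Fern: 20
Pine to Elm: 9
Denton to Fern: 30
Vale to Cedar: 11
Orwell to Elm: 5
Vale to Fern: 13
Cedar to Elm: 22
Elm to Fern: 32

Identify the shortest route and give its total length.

Shortest is Route C, total 122 miles.

Route A: 26 + 6 + 4 + 28 + 32 + 22 + 11 = 129
Route B: 29 + 22 + 19 + 6 + 24 + 28 + 24 = 152
Route C: 11 + 22 + 5 + 28 + 30 + 6 + 20 = 122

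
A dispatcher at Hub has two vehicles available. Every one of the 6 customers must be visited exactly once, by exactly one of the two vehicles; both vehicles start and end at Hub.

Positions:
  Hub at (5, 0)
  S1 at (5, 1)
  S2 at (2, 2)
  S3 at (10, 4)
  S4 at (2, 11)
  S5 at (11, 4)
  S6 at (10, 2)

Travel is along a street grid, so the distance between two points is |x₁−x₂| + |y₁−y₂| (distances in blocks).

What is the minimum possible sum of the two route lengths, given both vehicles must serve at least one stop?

42 blocks — the smallest possible combined total.

There are 2^5 − 1 = 31 ways to divide the 6 stops into two non-empty groups. For each, the best each vehicle can do is its own shortest tour through its group:
  {S1} + {S2, S3, S4, S5, S6}: 2 + 40 = 42
  {S2} + {S1, S3, S4, S5, S6}: 10 + 40 = 50
  {S1, S2} + {S3, S4, S5, S6}: 10 + 40 = 50
  {S3} + {S1, S2, S4, S5, S6}: 18 + 40 = 58
  {S1, S3} + {S2, S4, S5, S6}: 18 + 40 = 58
  {S2, S3} + {S1, S4, S5, S6}: 24 + 40 = 64
  … (31 splits in total)
Best: vehicle 1 Hub → S1 → Hub = 2; vehicle 2 Hub → S2 → S4 → S3 → S5 → S6 → Hub = 40; combined 42.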